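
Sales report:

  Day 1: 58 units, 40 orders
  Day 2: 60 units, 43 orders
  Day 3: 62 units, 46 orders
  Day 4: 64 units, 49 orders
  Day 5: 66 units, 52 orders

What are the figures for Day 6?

68 units, 55 orders

Units: +2 each step, so 58, 60, 62, 64, 66 → 68.
Orders — +3 each step: 40, 43, 46, 49, 52 → 55.
Putting it together: 68 units, 55 orders.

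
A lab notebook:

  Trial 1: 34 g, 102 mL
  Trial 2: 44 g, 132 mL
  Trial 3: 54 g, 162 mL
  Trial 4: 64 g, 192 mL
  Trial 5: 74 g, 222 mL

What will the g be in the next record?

G: +10 each step; 34, 44, 54, 64, 74 → 84.

84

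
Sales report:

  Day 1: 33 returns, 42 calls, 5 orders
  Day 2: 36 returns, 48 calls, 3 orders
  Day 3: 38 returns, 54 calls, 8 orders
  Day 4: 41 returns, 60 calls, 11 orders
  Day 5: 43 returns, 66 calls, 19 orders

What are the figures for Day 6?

46 returns, 72 calls, 30 orders

Returns: alternating steps +3, +2, +3, +2, …, so 33, 36, 38, 41, 43 → 46.
Calls: +6 each step, so 42, 48, 54, 60, 66 → 72.
Orders: 5, 3, 8, 11, 19 → 30 (each term is the sum of the two before it).
Putting it together: 46 returns, 72 calls, 30 orders.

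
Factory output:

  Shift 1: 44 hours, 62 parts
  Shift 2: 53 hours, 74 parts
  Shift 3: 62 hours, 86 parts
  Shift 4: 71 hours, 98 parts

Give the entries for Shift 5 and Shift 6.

Hours — +9 each step: 44, 53, 62, 71 → 80 → 89.
Parts: +12 each step, so 62, 74, 86, 98 → 110 → 122.
Putting the parts together: 80 hours, 110 parts and then 89 hours, 122 parts.

80 hours, 110 parts; 89 hours, 122 parts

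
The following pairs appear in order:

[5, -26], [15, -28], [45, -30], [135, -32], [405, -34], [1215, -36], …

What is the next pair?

First part — ×3 each step: 5, 15, 45, 135, 405, 1215 → 3645.
Second part: -26, -28, -30, -32, -34, -36 → -38 (−2 each step).
So the next pair is [3645, -38].

[3645, -38]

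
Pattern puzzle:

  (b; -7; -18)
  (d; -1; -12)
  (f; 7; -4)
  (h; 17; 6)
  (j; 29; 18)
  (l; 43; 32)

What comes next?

(n; 59; 48)

Letter: b, d, f, h, j, l → n (letters move forward 2 places in the alphabet).
Second coordinate goes -7, -1, 7, 17, 29, 43 → 59 (differences are 6, 8, 10, … (increasing by 2 each time)).
For the third coordinate, always 11 less than the second coordinate: -18, -12, -4, 6, 18, 32 → 48.
Combining the parts gives (n; 59; 48).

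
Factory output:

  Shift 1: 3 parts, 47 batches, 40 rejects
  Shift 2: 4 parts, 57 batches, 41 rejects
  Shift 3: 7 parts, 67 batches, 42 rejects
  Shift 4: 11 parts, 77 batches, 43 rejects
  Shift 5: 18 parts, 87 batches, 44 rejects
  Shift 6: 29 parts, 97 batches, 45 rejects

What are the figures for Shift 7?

47 parts, 107 batches, 46 rejects

Parts: each term is the sum of the two before it; 3, 4, 7, 11, 18, 29 → 47.
For the batches, +10 each step: 47, 57, 67, 77, 87, 97 → 107.
Rejects: +1 each step, so 40, 41, 42, 43, 44, 45 → 46.
Putting it together: 47 parts, 107 batches, 46 rejects.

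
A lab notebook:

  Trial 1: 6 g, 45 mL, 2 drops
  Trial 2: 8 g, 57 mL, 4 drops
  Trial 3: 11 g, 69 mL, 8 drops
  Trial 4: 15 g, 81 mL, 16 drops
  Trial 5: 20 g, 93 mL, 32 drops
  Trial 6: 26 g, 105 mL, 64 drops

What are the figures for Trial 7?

33 g, 117 mL, 128 drops

G — differences are 2, 3, 4, … (increasing by 1 each time): 6, 8, 11, 15, 20, 26 → 33.
ML — +12 each step: 45, 57, 69, 81, 93, 105 → 117.
Drops goes 2, 4, 8, 16, 32, 64 → 128 (×2 each step).
Putting it together: 33 g, 117 mL, 128 drops.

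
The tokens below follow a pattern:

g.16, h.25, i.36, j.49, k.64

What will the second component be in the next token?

81

Letter: letters move forward 1 place in the alphabet, so g, h, i, j, k → l.
Second component: perfect squares: 4², 5², 6², …, so 16, 25, 36, 49, 64 → 81.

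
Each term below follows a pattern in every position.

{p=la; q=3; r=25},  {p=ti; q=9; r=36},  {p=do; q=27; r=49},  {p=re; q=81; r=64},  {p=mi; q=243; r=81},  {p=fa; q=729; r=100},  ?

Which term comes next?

P: la, ti, do, re, mi, fa → sol (runs through the solfège scale do→ti).
For the q, ×3 each step: 3, 9, 27, 81, 243, 729 → 2187.
R goes 25, 36, 49, 64, 81, 100 → 121 (perfect squares: 5², 6², 7², …).
Combining the parts gives {p=sol; q=2187; r=121}.

{p=sol; q=2187; r=121}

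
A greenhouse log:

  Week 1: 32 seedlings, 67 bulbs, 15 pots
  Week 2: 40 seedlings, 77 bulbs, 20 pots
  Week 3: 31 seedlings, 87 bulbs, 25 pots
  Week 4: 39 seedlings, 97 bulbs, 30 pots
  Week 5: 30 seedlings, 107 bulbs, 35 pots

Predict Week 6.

Seedlings goes 32, 40, 31, 39, 30 → 38 (alternating steps +8, −9, +8, −9, …).
Bulbs goes 67, 77, 87, 97, 107 → 117 (+10 each step).
Pots: +5 each step; 15, 20, 25, 30, 35 → 40.
Combining the parts gives 38 seedlings, 117 bulbs, 40 pots.

38 seedlings, 117 bulbs, 40 pots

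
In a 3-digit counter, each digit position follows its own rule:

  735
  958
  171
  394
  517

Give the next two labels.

First digit: 7, 9, 1, 3, 5 → 7 → 9 (+2 each step, mod 10).
Second digit goes 3, 5, 7, 9, 1 → 3 → 5 (+2 each step, mod 10).
Third digit: 5, 8, 1, 4, 7 → 0 → 3 (+3 each step, mod 10).
So the next two labels are 730 and 953.

730 then 953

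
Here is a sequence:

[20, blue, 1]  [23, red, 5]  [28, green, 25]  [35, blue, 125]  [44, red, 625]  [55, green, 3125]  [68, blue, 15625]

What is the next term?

[83, red, 78125]

For the first entry, differences are 3, 5, 7, … (increasing by 2 each time): 20, 23, 28, 35, 44, 55, 68 → 83.
For the colour, repeats blue → red → green: blue, red, green, blue, red, green, blue → red.
Third entry goes 1, 5, 25, 125, 625, 3125, 15625 → 78125 (×5 each step).
Putting it together: [83, red, 78125].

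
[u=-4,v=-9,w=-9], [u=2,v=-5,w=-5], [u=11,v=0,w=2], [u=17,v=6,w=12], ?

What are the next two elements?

[u=26,v=13,w=25], [u=32,v=21,w=41]

U — alternating steps +6, +9, +6, +9, …: -4, 2, 11, 17 → 26 → 32.
V — differences are 4, 5, 6, … (increasing by 1 each time): -9, -5, 0, 6 → 13 → 21.
For the w, differences are 4, 7, 10, … (increasing by 3 each time): -9, -5, 2, 12 → 25 → 41.
So the next two elements are [u=26,v=13,w=25] and [u=32,v=21,w=41].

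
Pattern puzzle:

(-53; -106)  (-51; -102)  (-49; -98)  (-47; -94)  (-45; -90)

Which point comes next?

(-43; -86)

First value: +2 each step; -53, -51, -49, -47, -45 → -43.
Second value goes -106, -102, -98, -94, -90 → -86 (always 2 × the first value).
Combining the parts gives (-43; -86).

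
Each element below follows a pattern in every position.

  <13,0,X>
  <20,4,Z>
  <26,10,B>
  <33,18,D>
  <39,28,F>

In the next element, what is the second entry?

40

Second entry: differences are 4, 6, 8, … (increasing by 2 each time), so 0, 4, 10, 18, 28 → 40.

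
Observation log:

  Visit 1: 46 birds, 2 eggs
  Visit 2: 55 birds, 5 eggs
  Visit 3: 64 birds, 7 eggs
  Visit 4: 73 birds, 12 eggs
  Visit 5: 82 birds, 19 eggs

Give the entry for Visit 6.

91 birds, 31 eggs

Birds: +9 each step, so 46, 55, 64, 73, 82 → 91.
Eggs goes 2, 5, 7, 12, 19 → 31 (each term is the sum of the two before it).
Combining the parts gives 91 birds, 31 eggs.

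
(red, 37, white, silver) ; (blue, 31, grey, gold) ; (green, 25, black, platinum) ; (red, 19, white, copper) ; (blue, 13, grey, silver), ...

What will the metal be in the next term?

Metal: silver, gold, platinum, copper, silver → gold (repeats silver → gold → platinum → copper).

gold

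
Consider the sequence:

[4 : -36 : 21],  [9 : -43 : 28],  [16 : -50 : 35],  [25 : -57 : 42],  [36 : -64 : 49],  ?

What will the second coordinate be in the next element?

For the second coordinate, −7 each step: -36, -43, -50, -57, -64 → -71.

-71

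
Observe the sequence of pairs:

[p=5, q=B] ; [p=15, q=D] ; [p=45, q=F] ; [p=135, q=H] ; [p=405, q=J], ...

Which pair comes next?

[p=1215, q=L]

P: ×3 each step; 5, 15, 45, 135, 405 → 1215.
Q goes B, D, F, H, J → L (letters move forward 2 places in the alphabet).
So the next pair is [p=1215, q=L].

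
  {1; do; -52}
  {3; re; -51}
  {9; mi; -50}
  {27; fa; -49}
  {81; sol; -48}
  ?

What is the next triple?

{243; la; -47}

First part — ×3 each step: 1, 3, 9, 27, 81 → 243.
For the note, runs through the solfège scale do→ti: do, re, mi, fa, sol → la.
Third part — +1 each step: -52, -51, -50, -49, -48 → -47.
Putting it together: {243; la; -47}.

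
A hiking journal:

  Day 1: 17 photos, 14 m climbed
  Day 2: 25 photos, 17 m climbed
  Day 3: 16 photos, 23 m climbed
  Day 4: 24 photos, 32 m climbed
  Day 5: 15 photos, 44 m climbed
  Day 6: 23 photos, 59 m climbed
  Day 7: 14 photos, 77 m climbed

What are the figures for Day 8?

22 photos, 98 m climbed

For the photos, alternating steps +8, −9, +8, −9, …: 17, 25, 16, 24, 15, 23, 14 → 22.
M climbed: differences are 3, 6, 9, … (increasing by 3 each time), so 14, 17, 23, 32, 44, 59, 77 → 98.
So the next record is 22 photos, 98 m climbed.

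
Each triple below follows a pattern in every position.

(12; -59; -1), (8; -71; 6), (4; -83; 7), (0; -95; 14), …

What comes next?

First coordinate goes 12, 8, 4, 0 → -4 (−4 each step).
Second coordinate: −12 each step, so -59, -71, -83, -95 → -107.
Third coordinate goes -1, 6, 7, 14 → 15 (alternating steps +7, +1, +7, +1, …).
Combining the parts gives (-4; -107; 15).

(-4; -107; 15)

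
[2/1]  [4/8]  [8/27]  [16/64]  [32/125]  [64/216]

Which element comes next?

[128/343]

First component goes 2, 4, 8, 16, 32, 64 → 128 (×2 each step).
Second component: 1, 8, 27, 64, 125, 216 → 343 (perfect cubes: 1³, 2³, 3³, …).
Putting it together: [128/343].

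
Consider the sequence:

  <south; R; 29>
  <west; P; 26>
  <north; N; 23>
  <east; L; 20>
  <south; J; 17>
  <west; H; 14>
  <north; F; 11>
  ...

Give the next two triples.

Direction goes south, west, north, east, south, west, north → east → south (repeats south → west → north → east).
For the letter, letters move back 2 places in the alphabet: R, P, N, L, J, H, F → D → B.
For the third component, −3 each step: 29, 26, 23, 20, 17, 14, 11 → 8 → 5.
So the next two triples are <east; D; 8> and <south; B; 5>.

<east; D; 8>, <south; B; 5>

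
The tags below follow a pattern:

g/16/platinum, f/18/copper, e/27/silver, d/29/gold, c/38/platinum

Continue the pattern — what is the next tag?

b/40/copper

Letter: g, f, e, d, c → b (letters move back 1 place in the alphabet).
Second component — alternating steps +2, +9, +2, +9, …: 16, 18, 27, 29, 38 → 40.
Metal goes platinum, copper, silver, gold, platinum → copper (repeats platinum → copper → silver → gold).
Combining the parts gives b/40/copper.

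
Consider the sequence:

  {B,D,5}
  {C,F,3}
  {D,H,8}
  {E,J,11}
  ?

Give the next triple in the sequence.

For the first letter, letters move forward 1 place in the alphabet: B, C, D, E → F.
For the second letter, letters move forward 2 places in the alphabet: D, F, H, J → L.
For the third coordinate, each term is the sum of the two before it: 5, 3, 8, 11 → 19.
So the next triple is {F,L,19}.

{F,L,19}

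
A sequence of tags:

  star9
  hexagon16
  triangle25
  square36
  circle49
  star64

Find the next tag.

hexagon81

Shape: star, hexagon, triangle, square, circle, star → hexagon (repeats star → hexagon → triangle → square → circle).
Second component: perfect squares: 3², 4², 5², …; 9, 16, 25, 36, 49, 64 → 81.
Putting it together: hexagon81.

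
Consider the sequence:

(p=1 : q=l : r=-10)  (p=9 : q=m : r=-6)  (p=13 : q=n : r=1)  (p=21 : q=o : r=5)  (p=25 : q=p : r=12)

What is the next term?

(p=33 : q=q : r=16)

P: alternating steps +8, +4, +8, +4, …, so 1, 9, 13, 21, 25 → 33.
Q goes l, m, n, o, p → q (letters move forward 1 place in the alphabet).
For the r, alternating steps +4, +7, +4, +7, …: -10, -6, 1, 5, 12 → 16.
Combining the parts gives (p=33 : q=q : r=16).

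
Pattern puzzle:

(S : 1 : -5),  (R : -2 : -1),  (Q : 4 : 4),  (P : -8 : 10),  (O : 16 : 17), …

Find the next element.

Letter: letters move back 1 place in the alphabet, so S, R, Q, P, O → N.
Second component — ×(-2) each step: 1, -2, 4, -8, 16 → -32.
Third component: -5, -1, 4, 10, 17 → 25 (differences are 4, 5, 6, … (increasing by 1 each time)).
Combining the parts gives (N : -32 : 25).

(N : -32 : 25)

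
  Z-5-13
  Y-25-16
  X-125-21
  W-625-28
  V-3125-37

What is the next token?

Letter: Z, Y, X, W, V → U (letters move back 1 place in the alphabet).
Second component: ×5 each step; 5, 25, 125, 625, 3125 → 15625.
Third component: 13, 16, 21, 28, 37 → 48 (differences are 3, 5, 7, … (increasing by 2 each time)).
So the next token is U-15625-48.

U-15625-48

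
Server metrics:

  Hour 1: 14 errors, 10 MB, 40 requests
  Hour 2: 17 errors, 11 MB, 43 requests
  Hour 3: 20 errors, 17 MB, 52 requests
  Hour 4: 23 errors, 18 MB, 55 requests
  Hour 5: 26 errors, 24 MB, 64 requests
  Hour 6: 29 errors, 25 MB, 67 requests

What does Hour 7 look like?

Errors: 14, 17, 20, 23, 26, 29 → 32 (+3 each step).
MB: alternating steps +1, +6, +1, +6, …; 10, 11, 17, 18, 24, 25 → 31.
Requests — alternating steps +3, +9, +3, +9, …: 40, 43, 52, 55, 64, 67 → 76.
Combining the parts gives 32 errors, 31 MB, 76 requests.

32 errors, 31 MB, 76 requests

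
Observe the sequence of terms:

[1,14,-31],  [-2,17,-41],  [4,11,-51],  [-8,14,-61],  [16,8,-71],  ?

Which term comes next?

For the first value, ×(-2) each step: 1, -2, 4, -8, 16 → -32.
Second value: alternating steps +3, −6, +3, −6, …; 14, 17, 11, 14, 8 → 11.
Third value — −10 each step: -31, -41, -51, -61, -71 → -81.
Combining the parts gives [-32,11,-81].

[-32,11,-81]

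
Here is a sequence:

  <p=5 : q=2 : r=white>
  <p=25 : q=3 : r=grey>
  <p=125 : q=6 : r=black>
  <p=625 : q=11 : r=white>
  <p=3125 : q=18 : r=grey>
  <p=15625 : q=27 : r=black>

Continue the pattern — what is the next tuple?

<p=78125 : q=38 : r=white>

P: ×5 each step; 5, 25, 125, 625, 3125, 15625 → 78125.
For the q, differences are 1, 3, 5, … (increasing by 2 each time): 2, 3, 6, 11, 18, 27 → 38.
R: white, grey, black, white, grey, black → white (repeats white → grey → black).
Combining the parts gives <p=78125 : q=38 : r=white>.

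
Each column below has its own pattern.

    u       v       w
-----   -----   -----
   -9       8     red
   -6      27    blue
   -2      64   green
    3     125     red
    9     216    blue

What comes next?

16  343  green

Column u — differences are 3, 4, 5, … (increasing by 1 each time): -9, -6, -2, 3, 9 → 16.
Column v — perfect cubes: 2³, 3³, 4³, …: 8, 27, 64, 125, 216 → 343.
Column w: repeats red → blue → green; red, blue, green, red, blue → green.
Combining the parts gives 16  343  green.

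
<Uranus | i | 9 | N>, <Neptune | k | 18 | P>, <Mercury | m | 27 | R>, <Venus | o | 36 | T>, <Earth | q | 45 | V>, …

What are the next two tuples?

Planet: Uranus, Neptune, Mercury, Venus, Earth → Mars → Jupiter (runs through the planets Mercury→Neptune).
First letter — letters move forward 2 places in the alphabet: i, k, m, o, q → s → u.
Third slot: +9 each step; 9, 18, 27, 36, 45 → 54 → 63.
For the second letter, letters move forward 2 places in the alphabet: N, P, R, T, V → X → Z.
So the next two tuples are <Mars | s | 54 | X> and <Jupiter | u | 63 | Z>.

<Mars | s | 54 | X>, <Jupiter | u | 63 | Z>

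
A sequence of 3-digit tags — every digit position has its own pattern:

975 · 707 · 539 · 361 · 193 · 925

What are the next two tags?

757, 589

For the first digit, −2 each step, mod 10: 9, 7, 5, 3, 1, 9 → 7 → 5.
Second digit — +3 each step, mod 10: 7, 0, 3, 6, 9, 2 → 5 → 8.
For the third digit, +2 each step, mod 10: 5, 7, 9, 1, 3, 5 → 7 → 9.
So the next two tags are 757 and 589.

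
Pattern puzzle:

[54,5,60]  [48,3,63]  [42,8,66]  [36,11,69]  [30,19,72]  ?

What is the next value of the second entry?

Second entry — each term is the sum of the two before it: 5, 3, 8, 11, 19 → 30.

30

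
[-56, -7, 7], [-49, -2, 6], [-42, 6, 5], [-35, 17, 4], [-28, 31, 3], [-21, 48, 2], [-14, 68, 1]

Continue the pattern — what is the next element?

[-7, 91, 0]

First part: +7 each step; -56, -49, -42, -35, -28, -21, -14 → -7.
Second part: -7, -2, 6, 17, 31, 48, 68 → 91 (differences are 5, 8, 11, … (increasing by 3 each time)).
Third part: 7, 6, 5, 4, 3, 2, 1 → 0 (−1 each step).
Combining the parts gives [-7, 91, 0].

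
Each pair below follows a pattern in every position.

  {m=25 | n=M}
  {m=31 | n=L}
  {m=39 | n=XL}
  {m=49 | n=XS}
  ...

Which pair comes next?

{m=61 | n=S}

For the m, differences are 6, 8, 10, … (increasing by 2 each time): 25, 31, 39, 49 → 61.
N goes M, L, XL, XS → S (runs through clothing sizes XS→XL).
So the next pair is {m=61 | n=S}.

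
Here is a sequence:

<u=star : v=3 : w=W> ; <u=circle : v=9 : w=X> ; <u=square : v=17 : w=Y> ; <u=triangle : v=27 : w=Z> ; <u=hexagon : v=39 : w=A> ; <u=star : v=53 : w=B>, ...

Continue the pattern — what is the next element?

U — repeats star → circle → square → triangle → hexagon: star, circle, square, triangle, hexagon, star → circle.
V goes 3, 9, 17, 27, 39, 53 → 69 (differences are 6, 8, 10, … (increasing by 2 each time)).
W: letters move forward 1 place in the alphabet, wrapping Z→A, so W, X, Y, Z, A, B → C.
Putting it together: <u=circle : v=69 : w=C>.

<u=circle : v=69 : w=C>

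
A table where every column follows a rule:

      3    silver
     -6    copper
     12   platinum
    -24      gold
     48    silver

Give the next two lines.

First component: ×(-2) each step, so 3, -6, 12, -24, 48 → -96 → 192.
Metal goes silver, copper, platinum, gold, silver → copper → platinum (repeats silver → copper → platinum → gold).
Putting the parts together: -96  copper and then 192  platinum.

-96  copper; 192  platinum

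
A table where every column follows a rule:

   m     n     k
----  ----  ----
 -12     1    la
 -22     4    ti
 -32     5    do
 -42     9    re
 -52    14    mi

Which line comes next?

-62  23  fa

For the column m, −10 each step: -12, -22, -32, -42, -52 → -62.
Column n goes 1, 4, 5, 9, 14 → 23 (each term is the sum of the two before it).
For the column k, runs through the solfège scale do→ti: la, ti, do, re, mi → fa.
Putting it together: -62  23  fa.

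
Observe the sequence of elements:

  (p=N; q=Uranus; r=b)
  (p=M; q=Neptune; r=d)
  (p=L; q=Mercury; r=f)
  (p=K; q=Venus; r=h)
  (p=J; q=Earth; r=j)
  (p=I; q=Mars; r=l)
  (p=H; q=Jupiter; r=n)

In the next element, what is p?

G

P: letters move back 1 place in the alphabet, so N, M, L, K, J, I, H → G.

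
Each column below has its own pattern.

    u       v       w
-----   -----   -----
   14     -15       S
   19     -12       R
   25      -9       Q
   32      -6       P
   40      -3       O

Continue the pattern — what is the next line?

49  0  N

Column u: differences are 5, 6, 7, … (increasing by 1 each time), so 14, 19, 25, 32, 40 → 49.
For the column v, +3 each step: -15, -12, -9, -6, -3 → 0.
Column w: letters move back 1 place in the alphabet, so S, R, Q, P, O → N.
So the next line is 49  0  N.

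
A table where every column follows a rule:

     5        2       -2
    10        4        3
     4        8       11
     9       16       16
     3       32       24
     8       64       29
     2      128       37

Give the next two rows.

First component: alternating steps +5, −6, +5, −6, …; 5, 10, 4, 9, 3, 8, 2 → 7 → 1.
Second component: ×2 each step; 2, 4, 8, 16, 32, 64, 128 → 256 → 512.
Third component: alternating steps +5, +8, +5, +8, …, so -2, 3, 11, 16, 24, 29, 37 → 42 → 50.
Putting the parts together: 7  256  42 and then 1  512  50.

7  256  42; 1  512  50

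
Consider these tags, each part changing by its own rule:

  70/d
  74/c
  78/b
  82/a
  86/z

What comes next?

First component: 70, 74, 78, 82, 86 → 90 (+4 each step).
For the letter, letters move back 1 place in the alphabet, wrapping A→Z: d, c, b, a, z → y.
Putting it together: 90/y.

90/y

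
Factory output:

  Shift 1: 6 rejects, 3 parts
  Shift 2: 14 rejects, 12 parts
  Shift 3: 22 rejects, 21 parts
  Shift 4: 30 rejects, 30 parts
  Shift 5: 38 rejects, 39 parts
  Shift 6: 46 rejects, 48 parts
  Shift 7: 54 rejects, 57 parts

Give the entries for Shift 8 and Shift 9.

62 rejects, 66 parts; 70 rejects, 75 parts

Rejects: +8 each step; 6, 14, 22, 30, 38, 46, 54 → 62 → 70.
For the parts, +9 each step: 3, 12, 21, 30, 39, 48, 57 → 66 → 75.
Putting the parts together: 62 rejects, 66 parts and then 70 rejects, 75 parts.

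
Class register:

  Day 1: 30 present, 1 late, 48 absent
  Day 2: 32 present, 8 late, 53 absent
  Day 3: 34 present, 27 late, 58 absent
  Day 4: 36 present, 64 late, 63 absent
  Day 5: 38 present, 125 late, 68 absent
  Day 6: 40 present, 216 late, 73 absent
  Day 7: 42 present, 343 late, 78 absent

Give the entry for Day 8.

44 present, 512 late, 83 absent

Present — +2 each step: 30, 32, 34, 36, 38, 40, 42 → 44.
Late: 1, 8, 27, 64, 125, 216, 343 → 512 (perfect cubes: 1³, 2³, 3³, …).
Absent: 48, 53, 58, 63, 68, 73, 78 → 83 (+5 each step).
Putting it together: 44 present, 512 late, 83 absent.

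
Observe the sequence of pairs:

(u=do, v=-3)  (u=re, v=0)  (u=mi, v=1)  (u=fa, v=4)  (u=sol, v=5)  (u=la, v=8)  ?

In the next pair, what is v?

9

V — alternating steps +3, +1, +3, +1, …: -3, 0, 1, 4, 5, 8 → 9.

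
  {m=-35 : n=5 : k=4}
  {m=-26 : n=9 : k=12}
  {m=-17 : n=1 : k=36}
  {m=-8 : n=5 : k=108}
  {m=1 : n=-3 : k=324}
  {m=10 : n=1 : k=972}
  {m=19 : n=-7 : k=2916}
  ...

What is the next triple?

M — +9 each step: -35, -26, -17, -8, 1, 10, 19 → 28.
N: alternating steps +4, −8, +4, −8, …; 5, 9, 1, 5, -3, 1, -7 → -3.
For the k, ×3 each step: 4, 12, 36, 108, 324, 972, 2916 → 8748.
Putting it together: {m=28 : n=-3 : k=8748}.

{m=28 : n=-3 : k=8748}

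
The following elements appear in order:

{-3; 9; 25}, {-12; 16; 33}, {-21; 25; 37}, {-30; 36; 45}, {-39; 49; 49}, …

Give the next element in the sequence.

{-48; 64; 57}

First entry: -3, -12, -21, -30, -39 → -48 (−9 each step).
Second entry: perfect squares: 3², 4², 5², …, so 9, 16, 25, 36, 49 → 64.
Third entry: alternating steps +8, +4, +8, +4, …; 25, 33, 37, 45, 49 → 57.
So the next element is {-48; 64; 57}.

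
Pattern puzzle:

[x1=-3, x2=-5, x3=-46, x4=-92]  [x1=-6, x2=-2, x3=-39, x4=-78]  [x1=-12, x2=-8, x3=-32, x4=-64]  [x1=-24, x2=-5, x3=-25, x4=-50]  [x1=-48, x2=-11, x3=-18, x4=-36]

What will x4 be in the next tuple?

-22

X3 goes -46, -39, -32, -25, -18 → -11 (+7 each step).
X4: always 2 × the x3; -92, -78, -64, -50, -36 → -22.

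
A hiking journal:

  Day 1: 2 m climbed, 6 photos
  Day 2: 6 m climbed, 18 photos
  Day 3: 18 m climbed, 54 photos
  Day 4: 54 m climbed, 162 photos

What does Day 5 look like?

M climbed — ×3 each step: 2, 6, 18, 54 → 162.
Photos — always 3 × the m climbed: 6, 18, 54, 162 → 486.
So the next row is 162 m climbed, 486 photos.

162 m climbed, 486 photos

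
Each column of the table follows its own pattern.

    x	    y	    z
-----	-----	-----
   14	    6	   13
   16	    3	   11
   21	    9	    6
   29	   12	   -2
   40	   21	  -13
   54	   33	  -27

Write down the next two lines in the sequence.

71  54  -44; 91  87  -64

For the column x, differences are 2, 5, 8, … (increasing by 3 each time): 14, 16, 21, 29, 40, 54 → 71 → 91.
Column y goes 6, 3, 9, 12, 21, 33 → 54 → 87 (each term is the sum of the two before it).
Column z: 13, 11, 6, -2, -13, -27 → -44 → -64 (together with the column x always sums to 27).
So the next two lines are 71  54  -44 and 91  87  -64.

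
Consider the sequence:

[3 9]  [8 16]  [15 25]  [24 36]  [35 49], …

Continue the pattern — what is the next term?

First part: 3, 8, 15, 24, 35 → 48 (differences are 5, 7, 9, … (increasing by 2 each time)).
Second part — perfect squares: 3², 4², 5², …: 9, 16, 25, 36, 49 → 64.
Putting it together: [48 64].

[48 64]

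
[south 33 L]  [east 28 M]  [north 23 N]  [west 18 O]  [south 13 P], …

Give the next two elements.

[east 8 Q], [north 3 R]

Direction: repeats south → east → north → west, so south, east, north, west, south → east → north.
Second component: −5 each step, so 33, 28, 23, 18, 13 → 8 → 3.
For the letter, letters move forward 1 place in the alphabet: L, M, N, O, P → Q → R.
Putting the parts together: [east 8 Q] and then [north 3 R].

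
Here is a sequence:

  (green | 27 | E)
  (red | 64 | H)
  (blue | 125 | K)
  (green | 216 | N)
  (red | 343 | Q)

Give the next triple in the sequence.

(blue | 512 | T)

Colour: green, red, blue, green, red → blue (repeats green → red → blue).
Second coordinate — perfect cubes: 3³, 4³, 5³, …: 27, 64, 125, 216, 343 → 512.
Letter — letters move forward 3 places in the alphabet: E, H, K, N, Q → T.
So the next triple is (blue | 512 | T).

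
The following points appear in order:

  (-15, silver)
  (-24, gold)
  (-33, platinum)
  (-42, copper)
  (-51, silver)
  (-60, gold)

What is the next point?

(-69, platinum)

First slot: −9 each step, so -15, -24, -33, -42, -51, -60 → -69.
Metal goes silver, gold, platinum, copper, silver, gold → platinum (repeats silver → gold → platinum → copper).
Putting it together: (-69, platinum).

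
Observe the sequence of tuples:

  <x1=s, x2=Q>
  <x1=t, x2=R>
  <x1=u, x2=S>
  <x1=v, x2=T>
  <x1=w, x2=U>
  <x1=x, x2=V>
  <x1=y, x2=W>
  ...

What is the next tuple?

X1: letters move forward 1 place in the alphabet; s, t, u, v, w, x, y → z.
X2: letters move forward 1 place in the alphabet; Q, R, S, T, U, V, W → X.
So the next tuple is <x1=z, x2=X>.

<x1=z, x2=X>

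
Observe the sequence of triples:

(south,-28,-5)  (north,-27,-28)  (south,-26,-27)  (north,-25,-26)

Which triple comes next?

(south,-24,-25)

Direction: south, north, south, north → south (alternates south ↔ north).
For the second component, +1 each step: -28, -27, -26, -25 → -24.
For the third component, always the previous value of the second component: -5, -28, -27, -26 → -25.
So the next triple is (south,-24,-25).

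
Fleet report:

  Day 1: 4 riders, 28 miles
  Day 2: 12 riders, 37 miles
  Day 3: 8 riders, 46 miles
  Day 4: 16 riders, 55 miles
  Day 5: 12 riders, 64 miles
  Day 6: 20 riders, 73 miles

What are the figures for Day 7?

16 riders, 82 miles

For the riders, alternating steps +8, −4, +8, −4, …: 4, 12, 8, 16, 12, 20 → 16.
Miles goes 28, 37, 46, 55, 64, 73 → 82 (+9 each step).
So the next row is 16 riders, 82 miles.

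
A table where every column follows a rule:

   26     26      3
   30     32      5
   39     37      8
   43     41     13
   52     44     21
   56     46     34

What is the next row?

65  47  55

First component: 26, 30, 39, 43, 52, 56 → 65 (alternating steps +4, +9, +4, +9, …).
Second component: differences are 6, 5, 4, … (decreasing by 1 each time); 26, 32, 37, 41, 44, 46 → 47.
Third component: each term is the sum of the two before it; 3, 5, 8, 13, 21, 34 → 55.
So the next row is 65  47  55.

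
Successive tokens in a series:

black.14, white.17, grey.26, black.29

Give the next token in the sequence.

Shade: repeats black → white → grey, so black, white, grey, black → white.
Second component: alternating steps +3, +9, +3, +9, …, so 14, 17, 26, 29 → 38.
Putting it together: white.38.

white.38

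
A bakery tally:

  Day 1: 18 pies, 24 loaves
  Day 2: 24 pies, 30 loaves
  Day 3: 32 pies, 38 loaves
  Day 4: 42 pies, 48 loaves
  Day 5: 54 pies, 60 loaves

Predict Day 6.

Pies: differences are 6, 8, 10, … (increasing by 2 each time); 18, 24, 32, 42, 54 → 68.
Loaves: 24, 30, 38, 48, 60 → 74 (always 6 more than the pies).
Combining the parts gives 68 pies, 74 loaves.

68 pies, 74 loaves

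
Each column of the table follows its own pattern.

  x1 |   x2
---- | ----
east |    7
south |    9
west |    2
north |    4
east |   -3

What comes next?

south  -1

Column x1: repeats east → south → west → north; east, south, west, north, east → south.
Column x2 goes 7, 9, 2, 4, -3 → -1 (alternating steps +2, −7, +2, −7, …).
Combining the parts gives south  -1.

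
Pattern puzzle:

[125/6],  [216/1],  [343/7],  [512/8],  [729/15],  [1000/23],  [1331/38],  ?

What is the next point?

First component goes 125, 216, 343, 512, 729, 1000, 1331 → 1728 (perfect cubes: 5³, 6³, 7³, …).
For the second component, each term is the sum of the two before it: 6, 1, 7, 8, 15, 23, 38 → 61.
So the next point is [1728/61].

[1728/61]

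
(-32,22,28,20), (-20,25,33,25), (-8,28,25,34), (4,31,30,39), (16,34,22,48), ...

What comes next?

(28,37,27,53)

First slot: +12 each step, so -32, -20, -8, 4, 16 → 28.
For the second slot, +3 each step: 22, 25, 28, 31, 34 → 37.
Third slot: alternating steps +5, −8, +5, −8, …, so 28, 33, 25, 30, 22 → 27.
Fourth slot: 20, 25, 34, 39, 48 → 53 (alternating steps +5, +9, +5, +9, …).
So the next element is (28,37,27,53).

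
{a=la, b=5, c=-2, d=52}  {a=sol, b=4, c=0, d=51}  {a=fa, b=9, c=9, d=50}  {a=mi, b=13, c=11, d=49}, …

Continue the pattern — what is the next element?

{a=re, b=22, c=20, d=48}

A: runs backward through the solfège scale do→ti; la, sol, fa, mi → re.
B goes 5, 4, 9, 13 → 22 (each term is the sum of the two before it).
C goes -2, 0, 9, 11 → 20 (alternating steps +2, +9, +2, +9, …).
D goes 52, 51, 50, 49 → 48 (−1 each step).
So the next element is {a=re, b=22, c=20, d=48}.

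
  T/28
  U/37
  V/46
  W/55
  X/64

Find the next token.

Y/73

Letter: letters move forward 1 place in the alphabet; T, U, V, W, X → Y.
For the second component, +9 each step: 28, 37, 46, 55, 64 → 73.
Combining the parts gives Y/73.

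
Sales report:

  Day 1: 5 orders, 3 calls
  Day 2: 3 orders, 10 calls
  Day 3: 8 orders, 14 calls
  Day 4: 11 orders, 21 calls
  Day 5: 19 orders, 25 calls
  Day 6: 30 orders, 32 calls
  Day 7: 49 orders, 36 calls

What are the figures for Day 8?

79 orders, 43 calls

Orders: 5, 3, 8, 11, 19, 30, 49 → 79 (each term is the sum of the two before it).
Calls: alternating steps +7, +4, +7, +4, …, so 3, 10, 14, 21, 25, 32, 36 → 43.
Putting it together: 79 orders, 43 calls.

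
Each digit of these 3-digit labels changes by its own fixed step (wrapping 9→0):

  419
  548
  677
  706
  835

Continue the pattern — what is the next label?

964

First digit — +1 each step, mod 10: 4, 5, 6, 7, 8 → 9.
Second digit: 1, 4, 7, 0, 3 → 6 (+3 each step, mod 10).
Third digit — −1 each step, mod 10: 9, 8, 7, 6, 5 → 4.
Combining the parts gives 964.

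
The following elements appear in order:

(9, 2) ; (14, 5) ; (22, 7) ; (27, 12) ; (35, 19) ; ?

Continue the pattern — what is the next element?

First value goes 9, 14, 22, 27, 35 → 40 (alternating steps +5, +8, +5, +8, …).
For the second value, each term is the sum of the two before it: 2, 5, 7, 12, 19 → 31.
Putting it together: (40, 31).

(40, 31)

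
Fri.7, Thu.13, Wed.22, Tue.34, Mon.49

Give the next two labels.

Sun.67, Sat.88

For the day, runs backward through the weekdays Mon→Sun: Fri, Thu, Wed, Tue, Mon → Sun → Sat.
Second component: 7, 13, 22, 34, 49 → 67 → 88 (differences are 6, 9, 12, … (increasing by 3 each time)).
So the next two labels are Sun.67 and Sat.88.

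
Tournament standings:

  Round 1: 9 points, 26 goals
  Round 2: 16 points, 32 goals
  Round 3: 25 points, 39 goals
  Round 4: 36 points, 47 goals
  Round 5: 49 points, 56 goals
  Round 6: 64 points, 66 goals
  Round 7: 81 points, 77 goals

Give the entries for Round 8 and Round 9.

100 points, 89 goals; 121 points, 102 goals

Points: perfect squares: 3², 4², 5², …; 9, 16, 25, 36, 49, 64, 81 → 100 → 121.
Goals — differences are 6, 7, 8, … (increasing by 1 each time): 26, 32, 39, 47, 56, 66, 77 → 89 → 102.
Putting the parts together: 100 points, 89 goals and then 121 points, 102 goals.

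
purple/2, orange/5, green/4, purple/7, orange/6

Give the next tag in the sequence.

green/9

Colour goes purple, orange, green, purple, orange → green (repeats purple → orange → green).
Second component — alternating steps +3, −1, +3, −1, …: 2, 5, 4, 7, 6 → 9.
Putting it together: green/9.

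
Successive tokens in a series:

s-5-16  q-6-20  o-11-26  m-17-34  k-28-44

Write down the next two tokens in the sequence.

Letter: s, q, o, m, k → i → g (letters move back 2 places in the alphabet).
Second component: each term is the sum of the two before it, so 5, 6, 11, 17, 28 → 45 → 73.
Third component: 16, 20, 26, 34, 44 → 56 → 70 (differences are 4, 6, 8, … (increasing by 2 each time)).
Putting the parts together: i-45-56 and then g-73-70.

i-45-56, g-73-70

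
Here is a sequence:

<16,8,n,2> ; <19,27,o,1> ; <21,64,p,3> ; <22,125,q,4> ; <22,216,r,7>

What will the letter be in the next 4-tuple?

Letter goes n, o, p, q, r → s (letters move forward 1 place in the alphabet).

s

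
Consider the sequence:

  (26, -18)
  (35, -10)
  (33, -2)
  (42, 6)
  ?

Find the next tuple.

(40, 14)

First part: 26, 35, 33, 42 → 40 (alternating steps +9, −2, +9, −2, …).
Second part — +8 each step: -18, -10, -2, 6 → 14.
Combining the parts gives (40, 14).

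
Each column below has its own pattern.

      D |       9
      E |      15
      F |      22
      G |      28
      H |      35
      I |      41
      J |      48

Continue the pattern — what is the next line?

For the letter, letters move forward 1 place in the alphabet: D, E, F, G, H, I, J → K.
Second component: alternating steps +6, +7, +6, +7, …; 9, 15, 22, 28, 35, 41, 48 → 54.
Putting it together: K  54.

K  54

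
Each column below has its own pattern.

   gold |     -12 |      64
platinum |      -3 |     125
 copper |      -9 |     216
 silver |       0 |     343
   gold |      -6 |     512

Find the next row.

platinum  3  729

For the metal, repeats gold → platinum → copper → silver: gold, platinum, copper, silver, gold → platinum.
Second component: alternating steps +9, −6, +9, −6, …, so -12, -3, -9, 0, -6 → 3.
Third component: 64, 125, 216, 343, 512 → 729 (perfect cubes: 4³, 5³, 6³, …).
Putting it together: platinum  3  729.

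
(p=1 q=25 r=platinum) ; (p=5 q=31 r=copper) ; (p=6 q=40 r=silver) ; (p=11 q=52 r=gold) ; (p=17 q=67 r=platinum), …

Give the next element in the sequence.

(p=28 q=85 r=copper)

P: each term is the sum of the two before it; 1, 5, 6, 11, 17 → 28.
Q — differences are 6, 9, 12, … (increasing by 3 each time): 25, 31, 40, 52, 67 → 85.
R: platinum, copper, silver, gold, platinum → copper (repeats platinum → copper → silver → gold).
Putting it together: (p=28 q=85 r=copper).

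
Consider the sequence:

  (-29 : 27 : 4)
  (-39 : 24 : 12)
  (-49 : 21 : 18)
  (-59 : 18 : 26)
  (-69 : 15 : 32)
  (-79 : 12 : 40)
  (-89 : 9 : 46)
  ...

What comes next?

(-99 : 6 : 54)

First slot — −10 each step: -29, -39, -49, -59, -69, -79, -89 → -99.
Second slot — −3 each step: 27, 24, 21, 18, 15, 12, 9 → 6.
For the third slot, alternating steps +8, +6, +8, +6, …: 4, 12, 18, 26, 32, 40, 46 → 54.
Putting it together: (-99 : 6 : 54).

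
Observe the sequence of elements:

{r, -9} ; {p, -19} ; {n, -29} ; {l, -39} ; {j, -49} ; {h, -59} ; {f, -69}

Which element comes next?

{d, -79}

Letter: letters move back 2 places in the alphabet, so r, p, n, l, j, h, f → d.
For the second slot, −10 each step: -9, -19, -29, -39, -49, -59, -69 → -79.
Putting it together: {d, -79}.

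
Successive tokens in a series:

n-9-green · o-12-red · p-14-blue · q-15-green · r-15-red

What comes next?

s-14-blue

Letter: n, o, p, q, r → s (letters move forward 1 place in the alphabet).
For the second component, differences are 3, 2, 1, … (decreasing by 1 each time): 9, 12, 14, 15, 15 → 14.
Colour: green, red, blue, green, red → blue (repeats green → red → blue).
Putting it together: s-14-blue.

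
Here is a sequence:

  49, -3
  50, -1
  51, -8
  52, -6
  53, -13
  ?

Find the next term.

54, -11

First coordinate: +1 each step, so 49, 50, 51, 52, 53 → 54.
Second coordinate: alternating steps +2, −7, +2, −7, …; -3, -1, -8, -6, -13 → -11.
Putting it together: 54, -11.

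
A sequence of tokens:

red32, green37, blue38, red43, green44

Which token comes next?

Colour: repeats red → green → blue, so red, green, blue, red, green → blue.
Second component goes 32, 37, 38, 43, 44 → 49 (alternating steps +5, +1, +5, +1, …).
Combining the parts gives blue49.

blue49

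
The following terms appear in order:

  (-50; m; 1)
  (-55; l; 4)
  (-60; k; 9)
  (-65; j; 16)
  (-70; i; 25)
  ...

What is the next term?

First slot: −5 each step; -50, -55, -60, -65, -70 → -75.
Letter: m, l, k, j, i → h (letters move back 1 place in the alphabet).
Third slot: perfect squares: 1², 2², 3², …, so 1, 4, 9, 16, 25 → 36.
So the next term is (-75; h; 36).

(-75; h; 36)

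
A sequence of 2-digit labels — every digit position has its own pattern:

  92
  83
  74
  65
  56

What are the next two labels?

47 then 38

First digit: −1 each step, mod 10, so 9, 8, 7, 6, 5 → 4 → 3.
Second digit: +1 each step, mod 10; 2, 3, 4, 5, 6 → 7 → 8.
Putting the parts together: 47 and then 38.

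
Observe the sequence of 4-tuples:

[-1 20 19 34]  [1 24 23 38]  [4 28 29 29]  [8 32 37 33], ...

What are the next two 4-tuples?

First part: differences are 2, 3, 4, … (increasing by 1 each time), so -1, 1, 4, 8 → 13 → 19.
Second part goes 20, 24, 28, 32 → 36 → 40 (+4 each step).
Third part — differences are 4, 6, 8, … (increasing by 2 each time): 19, 23, 29, 37 → 47 → 59.
Fourth part: alternating steps +4, −9, +4, −9, …, so 34, 38, 29, 33 → 24 → 28.
So the next two 4-tuples are [13 36 47 24] and [19 40 59 28].

[13 36 47 24], [19 40 59 28]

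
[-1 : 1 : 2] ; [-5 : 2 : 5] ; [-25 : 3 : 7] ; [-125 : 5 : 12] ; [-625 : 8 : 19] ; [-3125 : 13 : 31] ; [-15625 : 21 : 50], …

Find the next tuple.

First component goes -1, -5, -25, -125, -625, -3125, -15625 → -78125 (×5 each step).
Second component — each term is the sum of the two before it: 1, 2, 3, 5, 8, 13, 21 → 34.
Third component: each term is the sum of the two before it, so 2, 5, 7, 12, 19, 31, 50 → 81.
Combining the parts gives [-78125 : 34 : 81].

[-78125 : 34 : 81]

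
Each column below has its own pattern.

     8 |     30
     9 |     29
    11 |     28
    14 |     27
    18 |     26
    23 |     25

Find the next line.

First component goes 8, 9, 11, 14, 18, 23 → 29 (differences are 1, 2, 3, … (increasing by 1 each time)).
For the second component, −1 each step: 30, 29, 28, 27, 26, 25 → 24.
Putting it together: 29  24.

29  24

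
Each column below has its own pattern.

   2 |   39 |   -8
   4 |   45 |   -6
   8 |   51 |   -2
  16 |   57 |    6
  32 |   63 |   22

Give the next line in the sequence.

64  69  54

First component — ×2 each step: 2, 4, 8, 16, 32 → 64.
Second component goes 39, 45, 51, 57, 63 → 69 (+6 each step).
Third component: -8, -6, -2, 6, 22 → 54 (always 10 less than the first component).
Combining the parts gives 64  69  54.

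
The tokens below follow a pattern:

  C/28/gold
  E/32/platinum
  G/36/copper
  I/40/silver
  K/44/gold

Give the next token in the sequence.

For the letter, letters move forward 2 places in the alphabet: C, E, G, I, K → M.
Second component: 28, 32, 36, 40, 44 → 48 (+4 each step).
Metal: repeats gold → platinum → copper → silver; gold, platinum, copper, silver, gold → platinum.
Combining the parts gives M/48/platinum.

M/48/platinum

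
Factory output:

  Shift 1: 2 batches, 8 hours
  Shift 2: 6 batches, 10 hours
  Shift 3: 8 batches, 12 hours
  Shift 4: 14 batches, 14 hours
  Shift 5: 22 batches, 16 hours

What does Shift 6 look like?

36 batches, 18 hours

Batches: 2, 6, 8, 14, 22 → 36 (each term is the sum of the two before it).
Hours — +2 each step: 8, 10, 12, 14, 16 → 18.
Combining the parts gives 36 batches, 18 hours.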